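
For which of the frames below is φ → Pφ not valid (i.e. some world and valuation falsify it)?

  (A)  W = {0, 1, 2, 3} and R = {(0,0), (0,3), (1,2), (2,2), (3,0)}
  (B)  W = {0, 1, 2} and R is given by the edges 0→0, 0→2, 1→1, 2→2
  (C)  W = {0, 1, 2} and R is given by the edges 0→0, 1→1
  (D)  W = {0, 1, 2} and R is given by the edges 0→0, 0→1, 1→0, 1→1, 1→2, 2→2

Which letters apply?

A, C

The schema φ → Pφ is the dual of axiom T; it is valid on a frame iff R is reflexive.
(A) R is not reflexive (not 1 R 1), so the schema fails here.
(B) R is reflexive (each world relates to itself), so the schema is valid here.
(C) R is not reflexive (not 2 R 2), so the schema fails here.
(D) R is reflexive (each world relates to itself), so the schema is valid here.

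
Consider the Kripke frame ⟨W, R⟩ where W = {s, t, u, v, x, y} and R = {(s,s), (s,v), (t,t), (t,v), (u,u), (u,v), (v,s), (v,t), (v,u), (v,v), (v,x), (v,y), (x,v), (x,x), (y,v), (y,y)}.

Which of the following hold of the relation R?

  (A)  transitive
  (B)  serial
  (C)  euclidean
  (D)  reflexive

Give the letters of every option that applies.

B, D

(A) not transitive: s R v and v R t but not s R t.
(B) serial: every world has an R-successor.
(C) not euclidean: v R s and v R t but not s R t.
(D) reflexive: each world relates to itself.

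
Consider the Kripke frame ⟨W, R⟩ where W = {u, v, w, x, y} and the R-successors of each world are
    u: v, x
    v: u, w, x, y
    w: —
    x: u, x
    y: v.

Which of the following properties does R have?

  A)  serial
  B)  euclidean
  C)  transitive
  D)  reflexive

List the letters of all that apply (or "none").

(A) not serial: w has no R-successor.
(B) not euclidean: u R x and u R v but not x R v.
(C) not transitive: u R v and v R u but not u R u.
(D) not reflexive: not u R u.

none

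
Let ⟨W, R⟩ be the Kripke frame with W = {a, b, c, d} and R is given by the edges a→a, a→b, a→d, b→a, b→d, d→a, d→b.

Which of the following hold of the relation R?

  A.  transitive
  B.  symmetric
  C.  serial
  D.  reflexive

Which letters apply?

(A) not transitive: b R a and a R b but not b R b.
(B) symmetric: every R-edge is matched by its reverse.
(C) not serial: c has no R-successor.
(D) not reflexive: not b R b.

B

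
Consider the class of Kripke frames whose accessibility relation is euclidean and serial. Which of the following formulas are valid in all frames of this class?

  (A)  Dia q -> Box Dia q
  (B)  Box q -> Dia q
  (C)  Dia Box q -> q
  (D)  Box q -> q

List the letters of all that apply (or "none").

(A) Dia q -> Box Dia q is axiom 5; it is valid on a frame exactly when R is euclidean. Every such R is euclidean, so valid.
(B) Box q -> Dia q is axiom D, which corresponds to seriality. Every such R is serial — valid.
(C) Dia Box q -> q is the dual of axiom B, which corresponds to symmetry. Such an R need not be symmetric — not valid.
(D) Box q -> q is axiom T; it is valid on a frame exactly when R is reflexive. Such an R need not be reflexive, so not valid.

A, B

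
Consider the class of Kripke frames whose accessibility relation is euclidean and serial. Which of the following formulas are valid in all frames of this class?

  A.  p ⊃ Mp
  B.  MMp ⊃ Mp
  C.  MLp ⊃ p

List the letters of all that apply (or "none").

(A) p ⊃ Mp (the dual of axiom T) characterises the reflexive frames. Such an R need not be reflexive — not valid.
(B) MMp ⊃ Mp is the dual of axiom 4; it is valid on a frame exactly when R is transitive. Such an R need not be transitive, so not valid.
(C) the dual of axiom B: valid iff R is symmetric. Such an R need not be symmetric — not valid.

none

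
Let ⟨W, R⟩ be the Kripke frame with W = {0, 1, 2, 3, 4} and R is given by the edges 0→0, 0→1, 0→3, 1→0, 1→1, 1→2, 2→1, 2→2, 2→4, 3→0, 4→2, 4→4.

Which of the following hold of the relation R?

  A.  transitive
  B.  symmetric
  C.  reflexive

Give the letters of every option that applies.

B

(A) not transitive: 0 R 1 and 1 R 2 but not 0 R 2.
(B) symmetric: every R-edge is matched by its reverse.
(C) not reflexive: not 3 R 3.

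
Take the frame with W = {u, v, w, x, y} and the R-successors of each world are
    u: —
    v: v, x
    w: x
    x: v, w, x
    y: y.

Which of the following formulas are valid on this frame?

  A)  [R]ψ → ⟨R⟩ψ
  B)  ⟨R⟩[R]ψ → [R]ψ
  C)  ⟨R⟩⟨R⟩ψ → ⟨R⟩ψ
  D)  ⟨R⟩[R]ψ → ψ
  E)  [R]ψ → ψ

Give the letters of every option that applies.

R is not reflexive: not u R u.
R is symmetric: every R-edge is matched by its reverse.
R is not transitive: v R x and x R w but not v R w.
R is not euclidean: x R v and x R w but not v R w.
R is not serial: u has no R-successor.
(A) [R]ψ → ⟨R⟩ψ is axiom D; it is valid on a frame exactly when R is serial. R is not serial, so not valid.
(B) the dual of axiom 5: valid iff R is euclidean. R is not euclidean — not valid.
(C) the dual of axiom 4: valid iff R is transitive. R is not transitive — not valid.
(D) ⟨R⟩[R]ψ → ψ is the dual of axiom B; it is valid on a frame exactly when R is symmetric. R is symmetric, so valid.
(E) axiom T: valid iff R is reflexive. R is not reflexive — not valid.

D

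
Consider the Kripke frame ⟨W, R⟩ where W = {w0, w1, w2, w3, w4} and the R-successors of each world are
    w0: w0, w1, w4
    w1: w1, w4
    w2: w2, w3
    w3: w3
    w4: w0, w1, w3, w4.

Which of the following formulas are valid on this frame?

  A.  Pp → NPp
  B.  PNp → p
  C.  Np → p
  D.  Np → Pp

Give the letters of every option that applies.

C, D

R is reflexive: each world relates to itself.
R is not symmetric: w0 R w1 but not w1 R w0.
R is not euclidean: w0 R w1 and w0 R w0 but not w1 R w0.
R is serial: every world has an R-successor.
(A) Pp → NPp (axiom 5) characterises the euclidean frames. R is not euclidean — not valid.
(B) PNp → p is the dual of axiom B; it is valid on a frame exactly when R is symmetric. R is not symmetric, so not valid.
(C) Np → p is axiom T; it is valid on a frame exactly when R is reflexive. R is reflexive, so valid.
(D) Np → Pp (axiom D) characterises the serial frames. R is serial — valid.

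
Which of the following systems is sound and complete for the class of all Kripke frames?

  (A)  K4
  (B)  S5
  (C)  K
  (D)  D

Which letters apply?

C

(A) K4 is determined by the class of transitive frames.
(B) S5 is determined by the class of reflexive, symmetric, and transitive frames.
(C) K is determined by exactly this class.
(D) D is determined by the class of serial frames.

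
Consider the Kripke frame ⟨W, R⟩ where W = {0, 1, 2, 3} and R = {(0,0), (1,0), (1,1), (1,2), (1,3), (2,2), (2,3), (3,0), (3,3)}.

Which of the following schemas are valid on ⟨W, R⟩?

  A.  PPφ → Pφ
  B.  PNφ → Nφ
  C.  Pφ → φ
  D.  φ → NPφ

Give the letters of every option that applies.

R is not symmetric: 1 R 0 but not 0 R 1.
R is not transitive: 2 R 3 and 3 R 0 but not 2 R 0.
R is not euclidean: 1 R 0 and 1 R 1 but not 0 R 1.
R is not a subset of the identity: 1 R 0 with 1 ≠ 0.
(A) PPφ → Pφ is the dual of axiom 4, which corresponds to transitivity. R is not transitive — not valid.
(B) the dual of axiom 5: valid iff R is euclidean. R is not euclidean — not valid.
(C) Pφ → φ is valid only on frames where every R-edge is a self-loop. Here R ⊄ identity — not valid.
(D) φ → NPφ is axiom B, which corresponds to symmetry. R is not symmetric — not valid.

none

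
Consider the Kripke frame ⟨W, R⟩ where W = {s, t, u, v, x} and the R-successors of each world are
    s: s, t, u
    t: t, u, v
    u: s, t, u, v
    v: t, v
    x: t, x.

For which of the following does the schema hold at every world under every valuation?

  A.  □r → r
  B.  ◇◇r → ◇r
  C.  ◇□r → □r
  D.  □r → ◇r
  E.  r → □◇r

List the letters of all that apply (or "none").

A, D

R is reflexive: each world relates to itself.
R is not symmetric: s R t but not t R s.
R is not transitive: s R t and t R v but not s R v.
R is not euclidean: s R t and s R s but not t R s.
R is serial: every world has an R-successor.
(A) □r → r (axiom T) characterises the reflexive frames. R is reflexive — valid.
(B) ◇◇r → ◇r is the dual of axiom 4, which corresponds to transitivity. R is not transitive — not valid.
(C) ◇□r → □r is the dual of axiom 5, which corresponds to the euclidean property. R is not euclidean — not valid.
(D) □r → ◇r is axiom D, which corresponds to seriality. R is serial — valid.
(E) r → □◇r is axiom B, which corresponds to symmetry. R is not symmetric — not valid.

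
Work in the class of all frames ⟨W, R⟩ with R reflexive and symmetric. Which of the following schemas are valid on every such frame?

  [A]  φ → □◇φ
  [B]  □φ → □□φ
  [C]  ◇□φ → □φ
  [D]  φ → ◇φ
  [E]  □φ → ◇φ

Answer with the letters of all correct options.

Reflexive relations are serial.
(A) φ → □◇φ (axiom B) characterises the symmetric frames. Every such R is symmetric — valid.
(B) □φ → □□φ is axiom 4, which corresponds to transitivity. Such an R need not be transitive — not valid.
(C) the dual of axiom 5: valid iff R is euclidean. Such an R need not be euclidean — not valid.
(D) φ → ◇φ is the dual of axiom T; it is valid on a frame exactly when R is reflexive. Every such R is reflexive, so valid.
(E) axiom D: valid iff R is serial. Every such R is serial — valid.

A, D, E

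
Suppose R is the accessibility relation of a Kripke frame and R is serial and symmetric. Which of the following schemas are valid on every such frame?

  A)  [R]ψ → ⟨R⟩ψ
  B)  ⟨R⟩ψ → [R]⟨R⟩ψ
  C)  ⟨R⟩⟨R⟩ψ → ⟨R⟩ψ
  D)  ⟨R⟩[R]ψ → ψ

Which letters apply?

(A) [R]ψ → ⟨R⟩ψ is axiom D; it is valid on a frame exactly when R is serial. Every such R is serial, so valid.
(B) ⟨R⟩ψ → [R]⟨R⟩ψ is axiom 5, which corresponds to the euclidean property. Such an R need not be euclidean — not valid.
(C) ⟨R⟩⟨R⟩ψ → ⟨R⟩ψ (the dual of axiom 4) characterises the transitive frames. Such an R need not be transitive — not valid.
(D) ⟨R⟩[R]ψ → ψ (the dual of axiom B) characterises the symmetric frames. Every such R is symmetric — valid.

A, D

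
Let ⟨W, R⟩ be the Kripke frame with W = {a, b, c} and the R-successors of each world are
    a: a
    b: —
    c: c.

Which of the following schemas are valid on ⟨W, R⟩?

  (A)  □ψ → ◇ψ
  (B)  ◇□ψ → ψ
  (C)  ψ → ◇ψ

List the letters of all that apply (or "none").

R is not reflexive: not b R b.
R is symmetric: every R-edge is matched by its reverse.
R is not serial: b has no R-successor.
(A) □ψ → ◇ψ (axiom D) characterises the serial frames. R is not serial — not valid.
(B) the dual of axiom B: valid iff R is symmetric. R is symmetric — valid.
(C) ψ → ◇ψ is the dual of axiom T, which corresponds to reflexivity. R is not reflexive — not valid.

B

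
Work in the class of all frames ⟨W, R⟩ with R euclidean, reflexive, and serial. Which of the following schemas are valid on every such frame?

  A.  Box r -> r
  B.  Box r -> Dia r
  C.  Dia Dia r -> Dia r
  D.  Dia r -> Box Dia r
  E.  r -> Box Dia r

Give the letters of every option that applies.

A, B, C, D, E

A relation that is euclidean, reflexive, and serial is also symmetric and transitive.
(A) axiom T: valid iff R is reflexive. Every such R is reflexive — valid.
(B) Box r -> Dia r is axiom D; it is valid on a frame exactly when R is serial. Every such R is serial, so valid.
(C) the dual of axiom 4: valid iff R is transitive. Every such R is transitive — valid.
(D) Dia r -> Box Dia r is axiom 5; it is valid on a frame exactly when R is euclidean. Every such R is euclidean, so valid.
(E) r -> Box Dia r is axiom B; it is valid on a frame exactly when R is symmetric. Every such R is symmetric, so valid.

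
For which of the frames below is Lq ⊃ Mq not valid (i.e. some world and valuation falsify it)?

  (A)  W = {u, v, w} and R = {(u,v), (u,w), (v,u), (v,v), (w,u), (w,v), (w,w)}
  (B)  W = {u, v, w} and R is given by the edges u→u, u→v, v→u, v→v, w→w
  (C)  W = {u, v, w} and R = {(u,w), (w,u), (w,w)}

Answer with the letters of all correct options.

C

The schema Lq ⊃ Mq is axiom D; it is valid on a frame iff R is serial.
(A) R is serial (every world has an R-successor), so the schema is valid here.
(B) R is serial (every world has an R-successor), so the schema is valid here.
(C) R is not serial (v has no R-successor), so the schema fails here.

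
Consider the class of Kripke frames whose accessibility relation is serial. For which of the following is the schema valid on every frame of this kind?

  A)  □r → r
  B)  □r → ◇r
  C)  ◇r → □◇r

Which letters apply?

B

(A) □r → r (axiom T) characterises the reflexive frames. Such an R need not be reflexive — not valid.
(B) □r → ◇r is axiom D, which corresponds to seriality. Every such R is serial — valid.
(C) axiom 5: valid iff R is euclidean. Such an R need not be euclidean — not valid.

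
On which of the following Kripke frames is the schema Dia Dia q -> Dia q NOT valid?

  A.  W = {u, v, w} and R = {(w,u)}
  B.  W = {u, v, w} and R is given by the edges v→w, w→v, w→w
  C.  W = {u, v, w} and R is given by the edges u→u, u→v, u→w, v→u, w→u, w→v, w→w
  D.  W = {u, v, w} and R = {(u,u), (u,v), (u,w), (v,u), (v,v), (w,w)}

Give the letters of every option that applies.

The schema Dia Dia q -> Dia q is the dual of axiom 4; it is valid on a frame iff R is transitive.
(A) R is transitive (R is closed under composition), so the schema is valid here.
(B) R is not transitive (v R w and w R v but not v R v), so the schema fails here.
(C) R is not transitive (v R u and u R v but not v R v), so the schema fails here.
(D) R is not transitive (v R u and u R w but not v R w), so the schema fails here.

B, C, D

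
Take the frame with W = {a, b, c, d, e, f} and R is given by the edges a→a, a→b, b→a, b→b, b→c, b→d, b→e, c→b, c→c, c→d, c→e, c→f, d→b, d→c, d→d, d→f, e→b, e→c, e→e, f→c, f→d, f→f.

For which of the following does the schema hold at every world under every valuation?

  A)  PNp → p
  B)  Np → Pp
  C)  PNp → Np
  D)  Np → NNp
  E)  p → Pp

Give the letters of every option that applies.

A, B, E

R is reflexive: each world relates to itself.
R is symmetric: every R-edge is matched by its reverse.
R is not transitive: a R b and b R c but not a R c.
R is not euclidean: b R a and b R c but not a R c.
R is serial: every world has an R-successor.
(A) PNp → p is the dual of axiom B; it is valid on a frame exactly when R is symmetric. R is symmetric, so valid.
(B) Np → Pp (axiom D) characterises the serial frames. R is serial — valid.
(C) PNp → Np is the dual of axiom 5, which corresponds to the euclidean property. R is not euclidean — not valid.
(D) Np → NNp is axiom 4; it is valid on a frame exactly when R is transitive. R is not transitive, so not valid.
(E) p → Pp (the dual of axiom T) characterises the reflexive frames. R is reflexive — valid.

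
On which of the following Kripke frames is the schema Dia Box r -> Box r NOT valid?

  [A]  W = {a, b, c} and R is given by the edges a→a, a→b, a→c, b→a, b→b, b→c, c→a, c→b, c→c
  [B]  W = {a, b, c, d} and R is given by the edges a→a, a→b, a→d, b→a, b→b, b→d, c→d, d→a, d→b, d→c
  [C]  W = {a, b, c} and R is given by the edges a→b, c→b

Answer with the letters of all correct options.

The schema Dia Box r -> Box r is the dual of axiom 5; it is valid on a frame iff R is euclidean.
(A) R is euclidean (any two R-successors of the same world are R-related), so the schema is valid here.
(B) R is not euclidean (d R a and d R c but not a R c), so the schema fails here.
(C) R is not euclidean (a R b and a R b but not b R b), so the schema fails here.

B, C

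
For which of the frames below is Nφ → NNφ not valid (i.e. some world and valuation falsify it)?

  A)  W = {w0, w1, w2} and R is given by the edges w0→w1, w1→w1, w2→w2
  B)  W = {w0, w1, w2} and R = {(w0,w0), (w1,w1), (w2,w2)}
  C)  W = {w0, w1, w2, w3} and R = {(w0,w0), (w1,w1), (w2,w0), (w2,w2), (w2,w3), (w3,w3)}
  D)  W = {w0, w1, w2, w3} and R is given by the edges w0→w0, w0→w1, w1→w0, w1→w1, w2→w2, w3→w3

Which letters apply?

The schema Nφ → NNφ is axiom 4; it is valid on a frame iff R is transitive.
(A) R is transitive (R is closed under composition), so the schema is valid here.
(B) R is transitive (R is closed under composition), so the schema is valid here.
(C) R is transitive (R is closed under composition), so the schema is valid here.
(D) R is transitive (R is closed under composition), so the schema is valid here.

none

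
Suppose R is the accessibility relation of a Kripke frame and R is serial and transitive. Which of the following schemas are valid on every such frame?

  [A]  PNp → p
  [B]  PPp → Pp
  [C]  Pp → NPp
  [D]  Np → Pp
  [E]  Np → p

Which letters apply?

B, D

(A) PNp → p is the dual of axiom B, which corresponds to symmetry. Such an R need not be symmetric — not valid.
(B) PPp → Pp is the dual of axiom 4, which corresponds to transitivity. Every such R is transitive — valid.
(C) Pp → NPp (axiom 5) characterises the euclidean frames. Such an R need not be euclidean — not valid.
(D) Np → Pp is axiom D; it is valid on a frame exactly when R is serial. Every such R is serial, so valid.
(E) Np → p (axiom T) characterises the reflexive frames. Such an R need not be reflexive — not valid.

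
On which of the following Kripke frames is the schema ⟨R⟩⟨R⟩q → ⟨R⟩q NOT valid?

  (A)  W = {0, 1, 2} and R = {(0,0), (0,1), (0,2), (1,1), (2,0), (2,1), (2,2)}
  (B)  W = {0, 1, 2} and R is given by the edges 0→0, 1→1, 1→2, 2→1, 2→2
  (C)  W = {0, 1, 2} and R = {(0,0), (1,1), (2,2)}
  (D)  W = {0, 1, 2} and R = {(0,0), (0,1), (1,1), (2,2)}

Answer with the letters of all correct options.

none

The schema ⟨R⟩⟨R⟩q → ⟨R⟩q is the dual of axiom 4; it is valid on a frame iff R is transitive.
(A) R is transitive (R is closed under composition), so the schema is valid here.
(B) R is transitive (R is closed under composition), so the schema is valid here.
(C) R is transitive (R is closed under composition), so the schema is valid here.
(D) R is transitive (R is closed under composition), so the schema is valid here.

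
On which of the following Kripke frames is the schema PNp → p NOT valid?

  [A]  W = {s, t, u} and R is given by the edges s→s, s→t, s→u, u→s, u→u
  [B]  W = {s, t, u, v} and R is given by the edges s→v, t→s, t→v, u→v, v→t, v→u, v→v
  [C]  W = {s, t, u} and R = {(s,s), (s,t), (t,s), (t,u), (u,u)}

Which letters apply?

The schema PNp → p is the dual of axiom B; it is valid on a frame iff R is symmetric.
(A) R is not symmetric (s R t but not t R s), so the schema fails here.
(B) R is not symmetric (s R v but not v R s), so the schema fails here.
(C) R is not symmetric (t R u but not u R t), so the schema fails here.

A, B, C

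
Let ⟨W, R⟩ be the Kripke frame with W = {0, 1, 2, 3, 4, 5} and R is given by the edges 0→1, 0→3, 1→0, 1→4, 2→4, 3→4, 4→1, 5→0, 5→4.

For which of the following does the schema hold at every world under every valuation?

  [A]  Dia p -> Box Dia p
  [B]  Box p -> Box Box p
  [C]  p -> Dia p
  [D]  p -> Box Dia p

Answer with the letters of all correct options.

none

R is not reflexive: not 0 R 0.
R is not symmetric: 0 R 3 but not 3 R 0.
R is not transitive: 0 R 1 and 1 R 0 but not 0 R 0.
R is not euclidean: 0 R 1 and 0 R 3 but not 1 R 3.
(A) Dia p -> Box Dia p is axiom 5; it is valid on a frame exactly when R is euclidean. R is not euclidean, so not valid.
(B) Box p -> Box Box p is axiom 4; it is valid on a frame exactly when R is transitive. R is not transitive, so not valid.
(C) the dual of axiom T: valid iff R is reflexive. R is not reflexive — not valid.
(D) p -> Box Dia p is axiom B, which corresponds to symmetry. R is not symmetric — not valid.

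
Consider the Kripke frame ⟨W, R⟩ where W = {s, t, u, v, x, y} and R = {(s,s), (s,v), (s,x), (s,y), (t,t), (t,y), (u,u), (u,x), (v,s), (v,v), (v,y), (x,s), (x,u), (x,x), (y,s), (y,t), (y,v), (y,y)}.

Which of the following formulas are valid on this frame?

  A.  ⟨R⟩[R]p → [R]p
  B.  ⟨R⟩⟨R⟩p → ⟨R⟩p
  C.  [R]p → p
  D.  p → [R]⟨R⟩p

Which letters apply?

R is reflexive: each world relates to itself.
R is symmetric: every R-edge is matched by its reverse.
R is not transitive: s R x and x R u but not s R u.
R is not euclidean: s R v and s R x but not v R x.
(A) the dual of axiom 5: valid iff R is euclidean. R is not euclidean — not valid.
(B) ⟨R⟩⟨R⟩p → ⟨R⟩p is the dual of axiom 4; it is valid on a frame exactly when R is transitive. R is not transitive, so not valid.
(C) [R]p → p is axiom T, which corresponds to reflexivity. R is reflexive — valid.
(D) axiom B: valid iff R is symmetric. R is symmetric — valid.

C, D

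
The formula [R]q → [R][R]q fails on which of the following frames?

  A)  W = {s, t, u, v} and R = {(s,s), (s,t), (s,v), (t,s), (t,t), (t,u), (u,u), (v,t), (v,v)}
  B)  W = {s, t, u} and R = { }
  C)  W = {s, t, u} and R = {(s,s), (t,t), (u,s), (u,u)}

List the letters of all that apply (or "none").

The schema [R]q → [R][R]q is axiom 4; it is valid on a frame iff R is transitive.
(A) R is not transitive (s R t and t R u but not s R u), so the schema fails here.
(B) R is transitive (R is closed under composition), so the schema is valid here.
(C) R is transitive (R is closed under composition), so the schema is valid here.

A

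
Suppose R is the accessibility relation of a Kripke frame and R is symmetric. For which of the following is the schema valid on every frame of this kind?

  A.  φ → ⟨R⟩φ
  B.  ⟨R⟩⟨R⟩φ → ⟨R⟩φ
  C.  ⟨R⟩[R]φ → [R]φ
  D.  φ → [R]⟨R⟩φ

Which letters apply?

D

(A) φ → ⟨R⟩φ is the dual of axiom T; it is valid on a frame exactly when R is reflexive. Such an R need not be reflexive, so not valid.
(B) ⟨R⟩⟨R⟩φ → ⟨R⟩φ is the dual of axiom 4, which corresponds to transitivity. Such an R need not be transitive — not valid.
(C) ⟨R⟩[R]φ → [R]φ (the dual of axiom 5) characterises the euclidean frames. Such an R need not be euclidean — not valid.
(D) axiom B: valid iff R is symmetric. Every such R is symmetric — valid.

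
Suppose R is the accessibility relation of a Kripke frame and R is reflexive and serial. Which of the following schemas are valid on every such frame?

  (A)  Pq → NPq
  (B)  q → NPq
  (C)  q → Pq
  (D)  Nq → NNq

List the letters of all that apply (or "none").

C

(A) axiom 5: valid iff R is euclidean. Such an R need not be euclidean — not valid.
(B) q → NPq is axiom B; it is valid on a frame exactly when R is symmetric. Such an R need not be symmetric, so not valid.
(C) q → Pq (the dual of axiom T) characterises the reflexive frames. Every such R is reflexive — valid.
(D) Nq → NNq is axiom 4, which corresponds to transitivity. Such an R need not be transitive — not valid.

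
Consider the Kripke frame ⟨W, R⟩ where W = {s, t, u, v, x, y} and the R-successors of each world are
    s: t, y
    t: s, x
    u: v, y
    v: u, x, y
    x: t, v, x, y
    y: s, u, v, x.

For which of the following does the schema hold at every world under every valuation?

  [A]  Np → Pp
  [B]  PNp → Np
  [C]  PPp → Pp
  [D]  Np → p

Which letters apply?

R is not reflexive: not s R s.
R is not transitive: s R t and t R s but not s R s.
R is not euclidean: s R t and s R y but not t R y.
R is serial: every world has an R-successor.
(A) Np → Pp (axiom D) characterises the serial frames. R is serial — valid.
(B) PNp → Np is the dual of axiom 5; it is valid on a frame exactly when R is euclidean. R is not euclidean, so not valid.
(C) the dual of axiom 4: valid iff R is transitive. R is not transitive — not valid.
(D) Np → p is axiom T; it is valid on a frame exactly when R is reflexive. R is not reflexive, so not valid.

A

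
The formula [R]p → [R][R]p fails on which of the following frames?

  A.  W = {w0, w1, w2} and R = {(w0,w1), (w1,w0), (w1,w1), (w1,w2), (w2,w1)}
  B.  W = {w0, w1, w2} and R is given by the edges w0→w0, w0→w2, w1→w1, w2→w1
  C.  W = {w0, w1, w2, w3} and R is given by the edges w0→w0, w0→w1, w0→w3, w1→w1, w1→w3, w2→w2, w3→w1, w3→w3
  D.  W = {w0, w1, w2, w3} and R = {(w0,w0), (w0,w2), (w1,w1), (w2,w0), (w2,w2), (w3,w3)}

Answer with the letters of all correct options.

The schema [R]p → [R][R]p is axiom 4; it is valid on a frame iff R is transitive.
(A) R is not transitive (w0 R w1 and w1 R w0 but not w0 R w0), so the schema fails here.
(B) R is not transitive (w0 R w2 and w2 R w1 but not w0 R w1), so the schema fails here.
(C) R is transitive (R is closed under composition), so the schema is valid here.
(D) R is transitive (R is closed under composition), so the schema is valid here.

A, B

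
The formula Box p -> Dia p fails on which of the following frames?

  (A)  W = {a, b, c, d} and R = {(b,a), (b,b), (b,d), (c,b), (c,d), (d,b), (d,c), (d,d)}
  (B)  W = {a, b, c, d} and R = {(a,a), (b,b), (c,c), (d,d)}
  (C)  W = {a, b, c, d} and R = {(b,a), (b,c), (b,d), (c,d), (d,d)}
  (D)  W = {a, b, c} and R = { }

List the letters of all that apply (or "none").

The schema Box p -> Dia p is axiom D; it is valid on a frame iff R is serial.
(A) R is not serial (a has no R-successor), so the schema fails here.
(B) R is serial (every world has an R-successor), so the schema is valid here.
(C) R is not serial (a has no R-successor), so the schema fails here.
(D) R is not serial (a has no R-successor), so the schema fails here.

A, C, D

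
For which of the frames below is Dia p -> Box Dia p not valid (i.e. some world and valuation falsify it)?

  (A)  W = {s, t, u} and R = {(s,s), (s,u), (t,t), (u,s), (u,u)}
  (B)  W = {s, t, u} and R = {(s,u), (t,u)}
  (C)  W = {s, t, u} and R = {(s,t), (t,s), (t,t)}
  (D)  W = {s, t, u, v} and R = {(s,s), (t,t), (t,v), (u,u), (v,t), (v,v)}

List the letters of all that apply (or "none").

B, C

The schema Dia p -> Box Dia p is axiom 5; it is valid on a frame iff R is euclidean.
(A) R is euclidean (any two R-successors of the same world are R-related), so the schema is valid here.
(B) R is not euclidean (s R u and s R u but not u R u), so the schema fails here.
(C) R is not euclidean (t R s and t R s but not s R s), so the schema fails here.
(D) R is euclidean (any two R-successors of the same world are R-related), so the schema is valid here.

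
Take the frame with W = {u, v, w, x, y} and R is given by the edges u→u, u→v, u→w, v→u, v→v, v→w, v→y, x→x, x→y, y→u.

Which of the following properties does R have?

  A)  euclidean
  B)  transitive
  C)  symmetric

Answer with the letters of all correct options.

none

(A) not euclidean: u R w and u R u but not w R u.
(B) not transitive: u R v and v R y but not u R y.
(C) not symmetric: u R w but not w R u.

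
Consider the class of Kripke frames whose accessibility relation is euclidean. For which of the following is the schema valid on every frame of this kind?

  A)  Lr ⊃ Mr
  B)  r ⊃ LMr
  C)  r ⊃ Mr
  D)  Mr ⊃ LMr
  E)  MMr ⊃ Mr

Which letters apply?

(A) Lr ⊃ Mr is axiom D; it is valid on a frame exactly when R is serial. Such an R need not be serial, so not valid.
(B) r ⊃ LMr is axiom B; it is valid on a frame exactly when R is symmetric. Such an R need not be symmetric, so not valid.
(C) r ⊃ Mr (the dual of axiom T) characterises the reflexive frames. Such an R need not be reflexive — not valid.
(D) axiom 5: valid iff R is euclidean. Every such R is euclidean — valid.
(E) the dual of axiom 4: valid iff R is transitive. Such an R need not be transitive — not valid.

D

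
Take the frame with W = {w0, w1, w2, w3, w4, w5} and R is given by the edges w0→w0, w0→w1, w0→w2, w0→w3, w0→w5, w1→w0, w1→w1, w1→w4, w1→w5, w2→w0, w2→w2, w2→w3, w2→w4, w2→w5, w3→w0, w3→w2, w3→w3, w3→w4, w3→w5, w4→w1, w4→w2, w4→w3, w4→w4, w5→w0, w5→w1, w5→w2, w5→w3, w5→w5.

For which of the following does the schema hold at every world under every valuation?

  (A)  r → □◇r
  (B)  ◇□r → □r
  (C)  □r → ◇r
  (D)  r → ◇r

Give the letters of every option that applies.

A, C, D

R is reflexive: each world relates to itself.
R is symmetric: every R-edge is matched by its reverse.
R is not euclidean: w0 R w1 and w0 R w2 but not w1 R w2.
R is serial: every world has an R-successor.
(A) r → □◇r (axiom B) characterises the symmetric frames. R is symmetric — valid.
(B) the dual of axiom 5: valid iff R is euclidean. R is not euclidean — not valid.
(C) □r → ◇r (axiom D) characterises the serial frames. R is serial — valid.
(D) r → ◇r is the dual of axiom T, which corresponds to reflexivity. R is reflexive — valid.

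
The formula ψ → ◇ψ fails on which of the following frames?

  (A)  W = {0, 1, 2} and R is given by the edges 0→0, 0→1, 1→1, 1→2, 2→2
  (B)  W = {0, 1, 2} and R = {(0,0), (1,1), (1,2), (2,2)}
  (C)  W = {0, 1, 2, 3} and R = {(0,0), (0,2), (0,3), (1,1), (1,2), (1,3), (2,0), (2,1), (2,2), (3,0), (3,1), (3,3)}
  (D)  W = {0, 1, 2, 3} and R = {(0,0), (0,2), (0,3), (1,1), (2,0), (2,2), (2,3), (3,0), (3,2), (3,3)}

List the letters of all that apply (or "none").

none

The schema ψ → ◇ψ is the dual of axiom T; it is valid on a frame iff R is reflexive.
(A) R is reflexive (each world relates to itself), so the schema is valid here.
(B) R is reflexive (each world relates to itself), so the schema is valid here.
(C) R is reflexive (each world relates to itself), so the schema is valid here.
(D) R is reflexive (each world relates to itself), so the schema is valid here.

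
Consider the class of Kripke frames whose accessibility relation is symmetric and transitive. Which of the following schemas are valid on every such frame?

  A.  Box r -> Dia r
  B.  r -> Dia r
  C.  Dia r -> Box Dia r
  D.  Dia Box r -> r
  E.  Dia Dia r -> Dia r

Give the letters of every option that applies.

C, D, E

A symmetric transitive relation is euclidean (uRv and uRw give vRu by symmetry, then vRw by transitivity).
(A) Box r -> Dia r is axiom D, which corresponds to seriality. Such an R need not be serial — not valid.
(B) r -> Dia r is the dual of axiom T, which corresponds to reflexivity. Such an R need not be reflexive — not valid.
(C) Dia r -> Box Dia r is axiom 5; it is valid on a frame exactly when R is euclidean. Every such R is euclidean, so valid.
(D) Dia Box r -> r is the dual of axiom B; it is valid on a frame exactly when R is symmetric. Every such R is symmetric, so valid.
(E) Dia Dia r -> Dia r is the dual of axiom 4; it is valid on a frame exactly when R is transitive. Every such R is transitive, so valid.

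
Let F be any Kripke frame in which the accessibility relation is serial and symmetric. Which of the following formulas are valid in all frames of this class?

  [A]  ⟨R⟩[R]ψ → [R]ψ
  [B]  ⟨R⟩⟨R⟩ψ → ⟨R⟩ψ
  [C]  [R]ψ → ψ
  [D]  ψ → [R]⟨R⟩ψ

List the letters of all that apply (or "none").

D

(A) ⟨R⟩[R]ψ → [R]ψ is the dual of axiom 5; it is valid on a frame exactly when R is euclidean. Such an R need not be euclidean, so not valid.
(B) ⟨R⟩⟨R⟩ψ → ⟨R⟩ψ is the dual of axiom 4; it is valid on a frame exactly when R is transitive. Such an R need not be transitive, so not valid.
(C) [R]ψ → ψ is axiom T; it is valid on a frame exactly when R is reflexive. Such an R need not be reflexive, so not valid.
(D) ψ → [R]⟨R⟩ψ is axiom B, which corresponds to symmetry. Every such R is symmetric — valid.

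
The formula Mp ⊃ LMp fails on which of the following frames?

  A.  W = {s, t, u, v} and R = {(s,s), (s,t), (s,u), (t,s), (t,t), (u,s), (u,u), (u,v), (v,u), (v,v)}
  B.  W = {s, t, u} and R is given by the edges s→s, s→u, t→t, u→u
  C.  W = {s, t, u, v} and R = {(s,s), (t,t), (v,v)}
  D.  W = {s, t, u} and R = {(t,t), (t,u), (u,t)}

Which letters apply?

A, B, D

The schema Mp ⊃ LMp is axiom 5; it is valid on a frame iff R is euclidean.
(A) R is not euclidean (s R t and s R u but not t R u), so the schema fails here.
(B) R is not euclidean (s R u and s R s but not u R s), so the schema fails here.
(C) R is euclidean (any two R-successors of the same world are R-related), so the schema is valid here.
(D) R is not euclidean (t R u and t R u but not u R u), so the schema fails here.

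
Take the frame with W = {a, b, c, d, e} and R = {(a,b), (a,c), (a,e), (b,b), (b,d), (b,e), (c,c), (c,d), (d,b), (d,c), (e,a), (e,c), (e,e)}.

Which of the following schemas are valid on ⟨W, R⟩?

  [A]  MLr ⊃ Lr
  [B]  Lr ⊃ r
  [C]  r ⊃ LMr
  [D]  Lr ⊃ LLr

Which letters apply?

R is not reflexive: not a R a.
R is not symmetric: a R b but not b R a.
R is not transitive: a R b and b R d but not a R d.
R is not euclidean: a R b and a R c but not b R c.
(A) MLr ⊃ Lr (the dual of axiom 5) characterises the euclidean frames. R is not euclidean — not valid.
(B) axiom T: valid iff R is reflexive. R is not reflexive — not valid.
(C) axiom B: valid iff R is symmetric. R is not symmetric — not valid.
(D) Lr ⊃ LLr is axiom 4, which corresponds to transitivity. R is not transitive — not valid.

none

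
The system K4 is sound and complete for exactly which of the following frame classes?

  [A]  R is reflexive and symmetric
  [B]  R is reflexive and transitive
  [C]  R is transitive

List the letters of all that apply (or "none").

(A) this class determines B (= KTB), not K4.
(B) this class determines S4, not K4.
(C) K4 is sound and complete for exactly this class.

C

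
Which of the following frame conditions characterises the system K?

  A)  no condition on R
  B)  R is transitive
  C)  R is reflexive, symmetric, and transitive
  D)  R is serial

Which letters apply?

A

(A) K is sound and complete for exactly this class.
(B) this class determines K4, not K.
(C) this class determines S5, not K.
(D) this class determines D, not K.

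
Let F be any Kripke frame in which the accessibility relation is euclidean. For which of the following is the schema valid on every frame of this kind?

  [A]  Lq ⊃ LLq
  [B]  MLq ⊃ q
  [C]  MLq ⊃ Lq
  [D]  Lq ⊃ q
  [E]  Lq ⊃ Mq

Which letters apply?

C

(A) Lq ⊃ LLq is axiom 4; it is valid on a frame exactly when R is transitive. Such an R need not be transitive, so not valid.
(B) the dual of axiom B: valid iff R is symmetric. Such an R need not be symmetric — not valid.
(C) the dual of axiom 5: valid iff R is euclidean. Every such R is euclidean — valid.
(D) Lq ⊃ q is axiom T; it is valid on a frame exactly when R is reflexive. Such an R need not be reflexive, so not valid.
(E) Lq ⊃ Mq is axiom D, which corresponds to seriality. Such an R need not be serial — not valid.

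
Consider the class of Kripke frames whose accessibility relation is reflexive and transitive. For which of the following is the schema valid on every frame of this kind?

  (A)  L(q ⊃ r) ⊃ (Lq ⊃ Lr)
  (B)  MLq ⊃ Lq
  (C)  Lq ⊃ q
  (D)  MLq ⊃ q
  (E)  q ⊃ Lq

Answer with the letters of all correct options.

Reflexive relations are serial.
(A) this is just K, valid on every normal frame.
(B) the dual of axiom 5: valid iff R is euclidean. Such an R need not be euclidean — not valid.
(C) Lq ⊃ q (axiom T) characterises the reflexive frames. Every such R is reflexive — valid.
(D) MLq ⊃ q is the dual of axiom B; it is valid on a frame exactly when R is symmetric. Such an R need not be symmetric, so not valid.
(E) q ⊃ Lq is valid only on frames where every R-edge is a self-loop. Such an R need not be a subset of the identity — not valid.

A, C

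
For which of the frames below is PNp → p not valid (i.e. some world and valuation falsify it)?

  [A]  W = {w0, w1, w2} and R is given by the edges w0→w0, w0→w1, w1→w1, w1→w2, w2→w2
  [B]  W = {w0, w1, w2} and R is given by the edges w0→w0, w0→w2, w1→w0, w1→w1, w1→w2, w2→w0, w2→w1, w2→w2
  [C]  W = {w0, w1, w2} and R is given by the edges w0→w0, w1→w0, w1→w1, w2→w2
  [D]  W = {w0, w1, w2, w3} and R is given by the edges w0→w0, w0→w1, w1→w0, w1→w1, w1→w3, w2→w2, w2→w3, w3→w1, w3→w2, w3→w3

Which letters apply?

The schema PNp → p is the dual of axiom B; it is valid on a frame iff R is symmetric.
(A) R is not symmetric (w0 R w1 but not w1 R w0), so the schema fails here.
(B) R is not symmetric (w1 R w0 but not w0 R w1), so the schema fails here.
(C) R is not symmetric (w1 R w0 but not w0 R w1), so the schema fails here.
(D) R is symmetric (every R-edge is matched by its reverse), so the schema is valid here.

A, B, C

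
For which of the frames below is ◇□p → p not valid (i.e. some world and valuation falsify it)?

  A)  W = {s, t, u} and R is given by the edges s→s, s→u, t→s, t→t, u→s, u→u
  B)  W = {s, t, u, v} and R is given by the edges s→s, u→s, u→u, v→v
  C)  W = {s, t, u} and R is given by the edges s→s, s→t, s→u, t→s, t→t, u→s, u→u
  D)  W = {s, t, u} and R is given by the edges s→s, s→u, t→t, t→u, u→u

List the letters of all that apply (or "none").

A, B, D

The schema ◇□p → p is the dual of axiom B; it is valid on a frame iff R is symmetric.
(A) R is not symmetric (t R s but not s R t), so the schema fails here.
(B) R is not symmetric (u R s but not s R u), so the schema fails here.
(C) R is symmetric (every R-edge is matched by its reverse), so the schema is valid here.
(D) R is not symmetric (s R u but not u R s), so the schema fails here.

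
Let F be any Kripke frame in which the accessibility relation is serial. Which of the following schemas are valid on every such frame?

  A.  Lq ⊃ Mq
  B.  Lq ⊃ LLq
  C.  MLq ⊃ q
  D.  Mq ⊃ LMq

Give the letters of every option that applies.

(A) axiom D: valid iff R is serial. Every such R is serial — valid.
(B) Lq ⊃ LLq is axiom 4, which corresponds to transitivity. Such an R need not be transitive — not valid.
(C) MLq ⊃ q is the dual of axiom B; it is valid on a frame exactly when R is symmetric. Such an R need not be symmetric, so not valid.
(D) Mq ⊃ LMq is axiom 5, which corresponds to the euclidean property. Such an R need not be euclidean — not valid.

A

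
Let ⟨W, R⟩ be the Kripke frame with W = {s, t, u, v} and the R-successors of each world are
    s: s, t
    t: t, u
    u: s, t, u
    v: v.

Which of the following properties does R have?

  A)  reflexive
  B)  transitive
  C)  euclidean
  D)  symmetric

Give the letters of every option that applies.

A

(A) reflexive: each world relates to itself.
(B) not transitive: s R t and t R u but not s R u.
(C) not euclidean: s R t and s R s but not t R s.
(D) not symmetric: s R t but not t R s.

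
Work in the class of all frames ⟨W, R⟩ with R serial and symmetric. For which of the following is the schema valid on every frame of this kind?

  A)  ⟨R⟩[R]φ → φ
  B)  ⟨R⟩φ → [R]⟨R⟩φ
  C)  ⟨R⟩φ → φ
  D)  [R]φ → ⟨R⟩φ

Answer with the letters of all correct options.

A, D

(A) ⟨R⟩[R]φ → φ is the dual of axiom B, which corresponds to symmetry. Every such R is symmetric — valid.
(B) ⟨R⟩φ → [R]⟨R⟩φ is axiom 5, which corresponds to the euclidean property. Such an R need not be euclidean — not valid.
(C) ⟨R⟩φ → φ is valid only on frames where every R-edge is a self-loop. Such an R need not be a subset of the identity — not valid.
(D) [R]φ → ⟨R⟩φ (axiom D) characterises the serial frames. Every such R is serial — valid.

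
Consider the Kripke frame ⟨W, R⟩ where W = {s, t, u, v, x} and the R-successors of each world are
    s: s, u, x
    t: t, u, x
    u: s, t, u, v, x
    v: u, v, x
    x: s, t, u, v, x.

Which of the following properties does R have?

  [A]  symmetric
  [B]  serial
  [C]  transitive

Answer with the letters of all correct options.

A, B

(A) symmetric: every R-edge is matched by its reverse.
(B) serial: every world has an R-successor.
(C) not transitive: s R u and u R t but not s R t.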